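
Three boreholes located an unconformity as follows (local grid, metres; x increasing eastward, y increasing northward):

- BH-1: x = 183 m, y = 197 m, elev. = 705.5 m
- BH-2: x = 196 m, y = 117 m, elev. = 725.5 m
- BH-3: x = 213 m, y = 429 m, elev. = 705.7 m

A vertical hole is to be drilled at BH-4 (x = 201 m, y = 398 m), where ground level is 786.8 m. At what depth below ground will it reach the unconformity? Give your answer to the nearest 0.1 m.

88.0 m

Let the plane be z = a·x + b·y + c.
BH-2−BH-1: 13a − 80b = 20;  BH-3−BH-1: 30a + 232b = 0.2.
Solving gives a = 0.85968, b = −0.11030.
Then c = 705.5 − a·183 − b·197 = 569.91.
At (201, 398): z_contact = 172.79 − 43.90 + 569.91 = 698.80 m.
Depth below ground = 786.8 − 698.80 = 88.0 m.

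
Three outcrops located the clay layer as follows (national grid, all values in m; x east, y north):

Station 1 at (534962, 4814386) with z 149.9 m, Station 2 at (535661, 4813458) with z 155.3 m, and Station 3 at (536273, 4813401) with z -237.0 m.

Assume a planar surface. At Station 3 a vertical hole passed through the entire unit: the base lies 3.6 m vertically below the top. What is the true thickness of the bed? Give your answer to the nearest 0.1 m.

2.7 m

Let the plane be z = a·x + b·y + c.
Station 2−Station 1: 699a − 928b = 5.4;  Station 3−Station 1: 1311a − 985b = −386.9.
Solving gives a = −0.68996, b = −0.52552.
|∇z| = √(a²+b²) = 0.86730, so dip δ = arctan(0.86730) = 40.94°.
True thickness = vertical thickness × cos δ = 3.6 × cos 40.94° = 2.7 m.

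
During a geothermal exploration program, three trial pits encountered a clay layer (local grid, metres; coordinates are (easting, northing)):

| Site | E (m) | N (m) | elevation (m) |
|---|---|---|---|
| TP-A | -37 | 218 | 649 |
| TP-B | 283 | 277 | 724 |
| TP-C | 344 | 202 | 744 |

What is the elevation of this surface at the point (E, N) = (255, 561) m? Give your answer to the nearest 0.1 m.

698.3 m

Let the plane be z = a·E + b·N + c.
TP-B−TP-A: 320a + 59b = 75;  TP-C−TP-A: 381a − 16b = 95.
Solving gives a = 0.24657, b = −0.06613.
Then c = 649 − a·-37 − b·218 = 672.54.
At (255, 561): z = 62.9 − 37.1 + 672.54 = 698.3 m.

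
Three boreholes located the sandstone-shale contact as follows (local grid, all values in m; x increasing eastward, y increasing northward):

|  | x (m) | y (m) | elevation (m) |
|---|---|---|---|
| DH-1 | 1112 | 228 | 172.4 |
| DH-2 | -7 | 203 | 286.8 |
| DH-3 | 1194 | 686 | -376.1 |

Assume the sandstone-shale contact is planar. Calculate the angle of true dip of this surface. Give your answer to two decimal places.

Two edge vectors: DH-1→DH-2 = (-1119, -25, 114.4), DH-1→DH-3 = (82, 458, -548.5).
Normal n = (DH-1→DH-2) × (DH-1→DH-3) = (-38682.7, -604390.7, -510452).
So ∂z/∂x = −n_x/n_z = −0.07578 and ∂z/∂y = −n_y/n_z = −1.18403.
Gradient magnitude |∇z| = √(a² + b²) = √(0.00574 + 1.40193) = 1.18645.
True dip = arctan(1.18645) = 49.87°, dipping toward N (azimuth ≈ 004°).

49.87°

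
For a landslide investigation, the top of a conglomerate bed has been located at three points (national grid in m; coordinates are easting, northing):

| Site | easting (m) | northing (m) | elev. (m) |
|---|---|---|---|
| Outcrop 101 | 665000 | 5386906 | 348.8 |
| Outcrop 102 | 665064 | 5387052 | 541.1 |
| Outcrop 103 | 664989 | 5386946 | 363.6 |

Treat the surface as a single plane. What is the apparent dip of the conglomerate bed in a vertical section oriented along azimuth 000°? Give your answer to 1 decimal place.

36.3°

Let the plane be z = a·easting + b·northing + c.
Outcrop 102−Outcrop 101: 64a + 146b = 192.3;  Outcrop 103−Outcrop 101: −11a + 40b = 14.8.
Solving gives a = 1.32770, b = 0.73512.
Unit vector along 000° is (sin 0°, cos 0°) = (0.0000, 1.0000).
Slope in that direction = a·(0.0000) + b·(1.0000) = 0.73512.
Apparent dip = arctan|0.73512| = 36.3° (true dip is 56.6°, so apparent ≤ true as expected).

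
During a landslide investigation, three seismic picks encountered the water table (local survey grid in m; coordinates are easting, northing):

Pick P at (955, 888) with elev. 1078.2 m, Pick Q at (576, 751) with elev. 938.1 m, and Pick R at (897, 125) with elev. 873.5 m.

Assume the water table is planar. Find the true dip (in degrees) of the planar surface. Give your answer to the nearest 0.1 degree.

20.5°

Two edge vectors: Pick P→Pick Q = (-379, -137, -140.1), Pick P→Pick R = (-58, -763, -204.7).
Normal n = (Pick P→Pick Q) × (Pick P→Pick R) = (-78852.4, -69455.5, 281231).
So ∂z/∂easting = −n_x/n_z = 0.28038 and ∂z/∂northing = −n_y/n_z = 0.24697.
Gradient magnitude |∇z| = √(a² + b²) = √(0.07861 + 0.06099) = 0.37364.
True dip = arctan(0.37364) = 20.5°, dipping toward SW (azimuth ≈ 229°).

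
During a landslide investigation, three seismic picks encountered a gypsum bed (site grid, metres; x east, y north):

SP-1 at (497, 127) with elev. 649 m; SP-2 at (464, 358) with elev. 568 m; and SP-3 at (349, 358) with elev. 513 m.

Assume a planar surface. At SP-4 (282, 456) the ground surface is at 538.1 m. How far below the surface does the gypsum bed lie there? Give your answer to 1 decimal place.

84.8 m

Let the plane be z = a·x + b·y + c.
SP-2−SP-1: −33a + 231b = −81;  SP-3−SP-1: −148a + 231b = −136.
Solving gives a = 0.47826, b = −0.28233.
Then c = 649 − a·497 − b·127 = 447.16.
At (282, 456): z_contact = 134.87 − 128.74 + 447.16 = 453.29 m.
Depth below ground = 538.1 − 453.29 = 84.8 m.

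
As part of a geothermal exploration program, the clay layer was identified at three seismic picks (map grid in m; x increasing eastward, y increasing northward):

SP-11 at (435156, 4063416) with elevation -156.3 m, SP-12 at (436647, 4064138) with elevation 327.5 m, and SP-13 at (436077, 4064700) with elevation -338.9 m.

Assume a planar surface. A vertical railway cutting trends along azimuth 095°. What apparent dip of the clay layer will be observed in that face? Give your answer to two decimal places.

33.04°

Two edge vectors: SP-11→SP-12 = (1491, 722, 483.8), SP-11→SP-13 = (921, 1284, -182.6).
Normal n = (SP-11→SP-12) × (SP-11→SP-13) = (-753036.4, 717836.4, 1249482).
So ∂z/∂x = −n_x/n_z = 0.60268 and ∂z/∂y = −n_y/n_z = −0.57451.
Unit vector along 095° is (sin 95°, cos 95°) = (0.9962, -0.0872).
Slope in that direction = a·(0.9962) + b·(-0.0872) = 0.65046.
Apparent dip = arctan|0.65046| = 33.04° (true dip is 39.8°, so apparent ≤ true as expected).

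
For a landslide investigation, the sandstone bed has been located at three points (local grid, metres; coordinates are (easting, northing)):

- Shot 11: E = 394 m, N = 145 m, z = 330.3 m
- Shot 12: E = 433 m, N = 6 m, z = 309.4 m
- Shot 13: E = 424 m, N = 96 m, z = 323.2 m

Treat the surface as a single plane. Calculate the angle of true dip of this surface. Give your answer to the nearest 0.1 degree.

8.9°

Let the plane be z = a·E + b·N + c.
Shot 12−Shot 11: 39a − 139b = −20.9;  Shot 13−Shot 11: 30a − 49b = −7.1.
Solving gives a = 0.01647, b = 0.15498.
Gradient magnitude |∇z| = √(a² + b²) = √(0.00027 + 0.02402) = 0.15585.
True dip = arctan(0.15585) = 8.9°, dipping toward S (azimuth ≈ 186°).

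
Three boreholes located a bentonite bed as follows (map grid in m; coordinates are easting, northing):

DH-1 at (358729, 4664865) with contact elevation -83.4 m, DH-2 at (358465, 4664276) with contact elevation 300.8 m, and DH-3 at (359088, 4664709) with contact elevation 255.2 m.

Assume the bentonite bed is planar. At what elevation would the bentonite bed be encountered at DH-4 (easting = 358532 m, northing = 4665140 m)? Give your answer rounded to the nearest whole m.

Two edge vectors: DH-1→DH-2 = (-264, -589, 384.2), DH-1→DH-3 = (359, -156, 338.6).
Normal n = (DH-1→DH-2) × (DH-1→DH-3) = (-139500.2, 227318.2, 252635).
So ∂z/∂easting = −n_x/n_z = 0.55218081 and ∂z/∂northing = −n_y/n_z = −0.89978902.
Intercept c from DH-1: -83.4 − 198083.27 + 4197394.32 = 3999227.65.
At (358532, 4665140): z = 197974.5 − 4197641.8 + 3999227.65 = -439.6 m.

-440 m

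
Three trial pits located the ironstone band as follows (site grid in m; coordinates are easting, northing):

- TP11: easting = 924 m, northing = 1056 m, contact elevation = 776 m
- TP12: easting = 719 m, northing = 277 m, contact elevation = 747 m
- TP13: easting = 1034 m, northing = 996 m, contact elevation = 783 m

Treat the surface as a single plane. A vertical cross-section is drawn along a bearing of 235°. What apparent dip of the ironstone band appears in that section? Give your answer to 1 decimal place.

Two edge vectors: TP11→TP12 = (-205, -779, -29), TP11→TP13 = (110, -60, 7).
Normal n = (TP11→TP12) × (TP11→TP13) = (-7193, -1755, 97990).
So ∂z/∂easting = −n_x/n_z = 0.07341 and ∂z/∂northing = −n_y/n_z = 0.01791.
Unit vector along 235° is (sin 235°, cos 235°) = (-0.8192, -0.5736).
Slope in that direction = a·(-0.8192) + b·(-0.5736) = −0.07040.
Apparent dip = arctan|0.07040| = 4.0° (true dip is 4.3°, so apparent ≤ true as expected).

4.0°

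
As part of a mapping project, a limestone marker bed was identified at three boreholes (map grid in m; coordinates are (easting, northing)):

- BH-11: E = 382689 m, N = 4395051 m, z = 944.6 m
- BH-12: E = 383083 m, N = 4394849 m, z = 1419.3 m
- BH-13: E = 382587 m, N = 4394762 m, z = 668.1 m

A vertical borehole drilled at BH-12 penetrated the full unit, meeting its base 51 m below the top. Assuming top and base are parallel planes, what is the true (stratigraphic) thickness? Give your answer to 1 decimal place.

28.2 m

Let the plane be z = a·E + b·N + c.
BH-12−BH-11: 394a − 202b = 474.7;  BH-13−BH-11: −102a − 289b = −276.5.
Solving gives a = 1.43557, b = 0.45008.
|∇z| = √(a²+b²) = 1.50447, so dip δ = arctan(1.50447) = 56.39°.
True thickness = vertical thickness × cos δ = 51 × cos 56.39° = 28.2 m.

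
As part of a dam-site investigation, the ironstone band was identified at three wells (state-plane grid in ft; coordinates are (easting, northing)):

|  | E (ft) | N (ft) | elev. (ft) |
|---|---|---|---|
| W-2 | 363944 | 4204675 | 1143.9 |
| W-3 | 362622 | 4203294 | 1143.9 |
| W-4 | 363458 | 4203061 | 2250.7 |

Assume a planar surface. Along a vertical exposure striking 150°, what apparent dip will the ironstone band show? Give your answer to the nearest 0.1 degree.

Two edge vectors: W-2→W-3 = (-1322, -1381, 0), W-2→W-4 = (-486, -1614, 1106.8).
Normal n = (W-2→W-3) × (W-2→W-4) = (-1528490.8, 1463189.6, 1462542).
So ∂z/∂E = −n_x/n_z = 1.04509 and ∂z/∂N = −n_y/n_z = −1.00044.
Unit vector along 150° is (sin 150°, cos 150°) = (0.5000, -0.8660).
Slope in that direction = a·(0.5000) + b·(-0.8660) = 1.38895.
Apparent dip = arctan|1.38895| = 54.2° (true dip is 55.3°, so apparent ≤ true as expected).

54.2°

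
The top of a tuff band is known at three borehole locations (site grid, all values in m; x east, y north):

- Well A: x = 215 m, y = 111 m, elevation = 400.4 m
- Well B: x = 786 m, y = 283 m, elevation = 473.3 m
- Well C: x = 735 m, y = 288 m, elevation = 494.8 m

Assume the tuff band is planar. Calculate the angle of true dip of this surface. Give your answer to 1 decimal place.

54.6°

Two edge vectors: Well A→Well B = (571, 172, 72.9), Well A→Well C = (520, 177, 94.4).
Normal n = (Well A→Well B) × (Well A→Well C) = (3333.5, -15994.4, 11627).
So ∂z/∂x = −n_x/n_z = −0.28670 and ∂z/∂y = −n_y/n_z = 1.37563.
Gradient magnitude |∇z| = √(a² + b²) = √(0.08220 + 1.89235) = 1.40518.
True dip = arctan(1.40518) = 54.6°, dipping toward SSE (azimuth ≈ 168°).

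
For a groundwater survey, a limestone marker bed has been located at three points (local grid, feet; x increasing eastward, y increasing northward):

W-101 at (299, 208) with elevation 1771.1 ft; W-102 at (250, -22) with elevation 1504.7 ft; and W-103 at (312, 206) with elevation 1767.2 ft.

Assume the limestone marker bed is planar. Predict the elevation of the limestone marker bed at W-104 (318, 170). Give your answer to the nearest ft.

Let the plane be z = a·x + b·y + c.
W-102−W-101: −49a − 230b = −266.4;  W-103−W-101: 13a − 2b = −3.9.
Solving gives a = −0.11794, b = 1.18339.
Then c = 1771.1 − a·299 − b·208 = 1560.22.
At (318, 170): z = −37.5 + 201.2 + 1560.22 = 1723.9 ft.

1724 ft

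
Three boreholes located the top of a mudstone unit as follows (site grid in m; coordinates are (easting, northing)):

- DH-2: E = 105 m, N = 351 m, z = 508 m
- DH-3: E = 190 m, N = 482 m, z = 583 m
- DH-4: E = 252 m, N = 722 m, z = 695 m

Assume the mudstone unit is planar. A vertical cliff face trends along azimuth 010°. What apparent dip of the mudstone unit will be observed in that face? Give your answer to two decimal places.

Two edge vectors: DH-2→DH-3 = (85, 131, 75), DH-2→DH-4 = (147, 371, 187).
Normal n = (DH-2→DH-3) × (DH-2→DH-4) = (-3328, -4870, 12278).
So ∂z/∂E = −n_x/n_z = 0.27105 and ∂z/∂N = −n_y/n_z = 0.39664.
Unit vector along 010° is (sin 10°, cos 10°) = (0.1736, 0.9848).
Slope in that direction = a·(0.1736) + b·(0.9848) = 0.43769.
Apparent dip = arctan|0.43769| = 23.64° (true dip is 25.7°, so apparent ≤ true as expected).

23.64°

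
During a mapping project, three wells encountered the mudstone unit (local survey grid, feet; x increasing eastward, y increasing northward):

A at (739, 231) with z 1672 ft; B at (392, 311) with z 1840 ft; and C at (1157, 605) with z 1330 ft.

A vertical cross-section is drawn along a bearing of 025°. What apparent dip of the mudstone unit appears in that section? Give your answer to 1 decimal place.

Two edge vectors: A→B = (-347, 80, 168), A→C = (418, 374, -342).
Normal n = (A→B) × (A→C) = (-90192, -48450, -163218).
So ∂z/∂x = −n_x/n_z = −0.55259 and ∂z/∂y = −n_y/n_z = −0.29684.
Unit vector along 025° is (sin 25°, cos 25°) = (0.4226, 0.9063).
Slope in that direction = a·(0.4226) + b·(0.9063) = −0.50256.
Apparent dip = arctan|0.50256| = 26.7° (true dip is 32.1°, so apparent ≤ true as expected).

26.7°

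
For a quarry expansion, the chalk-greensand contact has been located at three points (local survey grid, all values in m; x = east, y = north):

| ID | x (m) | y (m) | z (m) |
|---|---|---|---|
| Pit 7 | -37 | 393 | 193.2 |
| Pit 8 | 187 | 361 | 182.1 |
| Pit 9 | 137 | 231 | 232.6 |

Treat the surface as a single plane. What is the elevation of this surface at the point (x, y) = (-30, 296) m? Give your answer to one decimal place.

Let the plane be z = a·x + b·y + c.
Pit 8−Pit 7: 224a − 32b = −11.1;  Pit 9−Pit 7: 174a − 162b = 39.4.
Solving gives a = −0.09958, b = −0.35016.
Then c = 193.2 − a·-37 − b·393 = 327.13.
At (-30, 296): z = 3.0 − 103.6 + 327.13 = 226.5 m.

226.5 m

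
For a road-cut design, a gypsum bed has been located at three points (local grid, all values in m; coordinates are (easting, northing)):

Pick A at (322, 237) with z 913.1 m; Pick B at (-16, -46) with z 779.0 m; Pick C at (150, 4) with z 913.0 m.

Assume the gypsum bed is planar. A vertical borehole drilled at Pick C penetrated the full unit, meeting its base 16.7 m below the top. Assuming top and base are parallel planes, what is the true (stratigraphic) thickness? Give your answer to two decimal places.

Two edge vectors: Pick A→Pick B = (-338, -283, -134.1), Pick A→Pick C = (-172, -233, -0.1).
Normal n = (Pick A→Pick B) × (Pick A→Pick C) = (-31217, 23031.4, 30078).
So ∂z/∂E = −n_x/n_z = 1.03787 and ∂z/∂N = −n_y/n_z = −0.76572.
|∇z| = √(a²+b²) = 1.28977, so dip δ = arctan(1.28977) = 52.21°.
True thickness = vertical thickness × cos δ = 16.7 × cos 52.21° = 10.23 m.

10.23 m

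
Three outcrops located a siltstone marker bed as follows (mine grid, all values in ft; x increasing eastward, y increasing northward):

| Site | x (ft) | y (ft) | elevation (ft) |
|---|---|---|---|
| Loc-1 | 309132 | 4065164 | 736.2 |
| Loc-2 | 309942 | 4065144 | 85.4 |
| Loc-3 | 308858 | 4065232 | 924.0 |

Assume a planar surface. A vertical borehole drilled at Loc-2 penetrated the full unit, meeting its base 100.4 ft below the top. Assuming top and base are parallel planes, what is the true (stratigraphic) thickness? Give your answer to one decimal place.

Two edge vectors: Loc-1→Loc-2 = (810, -20, -650.8), Loc-1→Loc-3 = (-274, 68, 187.8).
Normal n = (Loc-1→Loc-2) × (Loc-1→Loc-3) = (40498.4, 26201.2, 49600).
So ∂z/∂x = −n_x/n_z = −0.81650 and ∂z/∂y = −n_y/n_z = −0.52825.
|∇z| = √(a²+b²) = 0.97248, so dip δ = arctan(0.97248) = 44.20°.
True thickness = vertical thickness × cos δ = 100.4 × cos 44.20° = 72.0 ft.

72.0 ft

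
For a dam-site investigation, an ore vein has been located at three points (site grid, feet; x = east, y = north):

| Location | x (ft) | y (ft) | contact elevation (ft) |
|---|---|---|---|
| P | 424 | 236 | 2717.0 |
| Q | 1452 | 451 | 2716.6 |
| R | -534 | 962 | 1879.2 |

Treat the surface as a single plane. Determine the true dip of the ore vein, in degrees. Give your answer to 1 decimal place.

42.7°

Let the plane be z = a·x + b·y + c.
Q−P: 1028a + 215b = −0.4;  R−P: −958a + 726b = −837.8.
Solving gives a = 0.18884, b = −0.90480.
Gradient magnitude |∇z| = √(a² + b²) = √(0.03566 + 0.81867) = 0.92430.
True dip = arctan(0.92430) = 42.7°, dipping toward NNW (azimuth ≈ 348°).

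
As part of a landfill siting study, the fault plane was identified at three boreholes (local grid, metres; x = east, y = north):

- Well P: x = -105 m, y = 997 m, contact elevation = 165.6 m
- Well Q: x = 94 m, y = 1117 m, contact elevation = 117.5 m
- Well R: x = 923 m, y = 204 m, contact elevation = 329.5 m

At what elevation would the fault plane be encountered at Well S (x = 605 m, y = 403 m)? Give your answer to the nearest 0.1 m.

Let the plane be z = a·x + b·y + c.
Well Q−Well P: 199a + 120b = −48.1;  Well R−Well P: 1028a − 793b = 163.9.
Solving gives a = −0.065709, b = −0.291865.
Then c = 165.6 − a·-105 − b·997 = 449.69.
At (605, 403): z = −39.8 − 117.6 + 449.69 = 292.3 m.

292.3 m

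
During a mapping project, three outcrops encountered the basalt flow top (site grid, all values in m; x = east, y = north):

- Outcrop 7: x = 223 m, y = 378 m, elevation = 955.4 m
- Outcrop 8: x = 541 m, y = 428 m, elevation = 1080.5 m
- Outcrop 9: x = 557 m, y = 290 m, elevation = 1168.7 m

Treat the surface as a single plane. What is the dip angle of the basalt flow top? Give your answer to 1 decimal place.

37.2°

Two edge vectors: Outcrop 7→Outcrop 8 = (318, 50, 125.1), Outcrop 7→Outcrop 9 = (334, -88, 213.3).
Normal n = (Outcrop 7→Outcrop 8) × (Outcrop 7→Outcrop 9) = (21673.8, -26046, -44684).
So ∂z/∂x = −n_x/n_z = 0.48505 and ∂z/∂y = −n_y/n_z = −0.58289.
Gradient magnitude |∇z| = √(a² + b²) = √(0.23527 + 0.33976) = 0.75831.
True dip = arctan(0.75831) = 37.2°, dipping toward NW (azimuth ≈ 320°).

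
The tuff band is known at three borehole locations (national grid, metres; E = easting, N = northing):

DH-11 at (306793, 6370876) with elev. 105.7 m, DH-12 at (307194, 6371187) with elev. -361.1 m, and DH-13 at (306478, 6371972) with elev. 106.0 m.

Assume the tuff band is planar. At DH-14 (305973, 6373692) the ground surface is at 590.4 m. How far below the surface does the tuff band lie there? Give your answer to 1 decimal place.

473.8 m

Two edge vectors: DH-11→DH-12 = (401, 311, -466.8), DH-11→DH-13 = (-315, 1096, 0.3).
Normal n = (DH-11→DH-12) × (DH-11→DH-13) = (511706.1, 146921.7, 537461).
So ∂z/∂E = −n_x/n_z = −0.952080430 and ∂z/∂N = −n_y/n_z = −0.273362532.
Intercept c from DH-11: 105.7 + 292091.61 + 1741558.80 = 2033756.11.
At (305973, 6373692): z_contact = −291310.91 − 1742328.59 + 2033756.11 = 116.62 m.
Depth below ground = 590.4 − 116.62 = 473.8 m.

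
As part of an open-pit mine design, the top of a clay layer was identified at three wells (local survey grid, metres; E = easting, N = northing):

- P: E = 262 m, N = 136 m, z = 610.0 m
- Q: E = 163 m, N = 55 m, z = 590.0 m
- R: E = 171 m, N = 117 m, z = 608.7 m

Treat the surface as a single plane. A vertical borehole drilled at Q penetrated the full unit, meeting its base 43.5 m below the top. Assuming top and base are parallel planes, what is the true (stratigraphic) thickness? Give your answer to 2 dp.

41.52 m

Let the plane be z = a·E + b·N + c.
Q−P: −99a − 81b = −20;  R−P: −91a − 19b = −1.3.
Solving gives a = −0.05004, b = 0.30807.
|∇z| = √(a²+b²) = 0.31211, so dip δ = arctan(0.31211) = 17.33°.
True thickness = vertical thickness × cos δ = 43.5 × cos 17.33° = 41.52 m.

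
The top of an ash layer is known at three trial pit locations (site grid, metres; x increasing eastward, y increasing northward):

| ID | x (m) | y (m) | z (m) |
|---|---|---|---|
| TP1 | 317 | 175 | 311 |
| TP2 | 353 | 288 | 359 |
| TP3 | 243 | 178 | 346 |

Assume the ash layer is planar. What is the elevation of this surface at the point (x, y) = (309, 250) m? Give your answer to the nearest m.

357 m

Let the plane be z = a·x + b·y + c.
TP2−TP1: 36a + 113b = 48;  TP3−TP1: −74a + 3b = 35.
Solving gives a = −0.44994, b = 0.56812.
Then c = 311 − a·317 − b·175 = 354.21.
At (309, 250): z = −139.0 + 142.0 + 354.21 = 357.2 m.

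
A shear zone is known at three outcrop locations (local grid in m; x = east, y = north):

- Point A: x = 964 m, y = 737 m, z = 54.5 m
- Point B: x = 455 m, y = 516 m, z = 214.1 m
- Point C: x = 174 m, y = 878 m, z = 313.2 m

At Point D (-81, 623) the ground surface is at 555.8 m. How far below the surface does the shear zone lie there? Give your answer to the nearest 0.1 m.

165.9 m

Two edge vectors: Point A→Point B = (-509, -221, 159.6), Point A→Point C = (-790, 141, 258.7).
Normal n = (Point A→Point B) × (Point A→Point C) = (-79676.3, 5594.3, -246359).
So ∂z/∂x = −n_x/n_z = −0.32342 and ∂z/∂y = −n_y/n_z = 0.02271.
Intercept c from Point A: 54.5 + 311.77 − 16.74 = 349.54.
At (-81, 623): z_contact = 26.20 + 14.15 + 349.54 = 389.88 m.
Depth below ground = 555.8 − 389.88 = 165.9 m.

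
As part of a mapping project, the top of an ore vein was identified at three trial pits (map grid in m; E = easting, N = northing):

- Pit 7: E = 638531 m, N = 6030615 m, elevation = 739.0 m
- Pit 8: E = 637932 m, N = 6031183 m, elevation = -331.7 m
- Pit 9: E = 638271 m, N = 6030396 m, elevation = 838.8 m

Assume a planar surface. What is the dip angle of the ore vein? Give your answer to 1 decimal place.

Two edge vectors: Pit 7→Pit 8 = (-599, 568, -1070.7), Pit 7→Pit 9 = (-260, -219, 99.8).
Normal n = (Pit 7→Pit 8) × (Pit 7→Pit 9) = (-177796.9, 338162.2, 278861).
So ∂z/∂E = −n_x/n_z = 0.63758 and ∂z/∂N = −n_y/n_z = −1.21266.
Gradient magnitude |∇z| = √(a² + b²) = √(0.40651 + 1.47053) = 1.37005.
True dip = arctan(1.37005) = 53.9°, dipping toward NNW (azimuth ≈ 332°).

53.9°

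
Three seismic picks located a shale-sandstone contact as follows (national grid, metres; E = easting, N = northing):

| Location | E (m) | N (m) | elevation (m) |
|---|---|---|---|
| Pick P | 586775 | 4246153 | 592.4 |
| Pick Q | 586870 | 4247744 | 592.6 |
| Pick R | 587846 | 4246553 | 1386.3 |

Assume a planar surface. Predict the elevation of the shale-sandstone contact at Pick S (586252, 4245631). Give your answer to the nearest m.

219 m

Let the plane be z = a·E + b·N + c.
Pick Q−Pick P: 95a + 1591b = 0.2;  Pick R−Pick P: 1071a + 400b = 793.9.
Solving gives a = 0.75812993, b = −0.04514289.
Then c = 592.4 − a·586775 − b·4246153 = −252575.66.
At (586252, 4245631): z = 444455.2 − 191660.1 − 252575.66 = 219.5 m.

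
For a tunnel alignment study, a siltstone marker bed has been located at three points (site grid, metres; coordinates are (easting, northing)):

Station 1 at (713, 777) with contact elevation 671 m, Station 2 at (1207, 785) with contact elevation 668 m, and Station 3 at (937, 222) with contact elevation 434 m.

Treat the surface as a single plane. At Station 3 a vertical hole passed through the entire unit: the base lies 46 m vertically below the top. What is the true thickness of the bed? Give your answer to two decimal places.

42.38 m

Let the plane be z = a·E + b·N + c.
Station 2−Station 1: 494a + 8b = −3;  Station 3−Station 1: 224a − 555b = −237.
Solving gives a = −0.01290, b = 0.42182.
|∇z| = √(a²+b²) = 0.42202, so dip δ = arctan(0.42202) = 22.88°.
True thickness = vertical thickness × cos δ = 46 × cos 22.88° = 42.38 m.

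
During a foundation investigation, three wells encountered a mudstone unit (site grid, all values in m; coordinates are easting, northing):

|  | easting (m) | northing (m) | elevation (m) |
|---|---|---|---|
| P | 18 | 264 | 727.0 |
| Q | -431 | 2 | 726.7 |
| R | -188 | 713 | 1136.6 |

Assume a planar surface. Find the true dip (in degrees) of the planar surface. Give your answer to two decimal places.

39.80°

Two edge vectors: P→Q = (-449, -262, -0.3), P→R = (-206, 449, 409.6).
Normal n = (P→Q) × (P→R) = (-107180.5, 183972.2, -255573).
So ∂z/∂easting = −n_x/n_z = −0.41937 and ∂z/∂northing = −n_y/n_z = 0.71984.
Gradient magnitude |∇z| = √(a² + b²) = √(0.17587 + 0.51817) = 0.83309.
True dip = arctan(0.83309) = 39.80°, dipping toward SSE (azimuth ≈ 150°).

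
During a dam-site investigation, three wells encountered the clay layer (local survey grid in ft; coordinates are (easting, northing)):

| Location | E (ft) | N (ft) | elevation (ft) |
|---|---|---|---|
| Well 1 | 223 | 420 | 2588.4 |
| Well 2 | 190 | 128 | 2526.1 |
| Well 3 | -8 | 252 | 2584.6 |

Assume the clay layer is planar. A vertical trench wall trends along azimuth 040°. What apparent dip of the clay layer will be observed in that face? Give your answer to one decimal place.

4.5°

Let the plane be z = a·E + b·N + c.
Well 2−Well 1: −33a − 292b = −62.3;  Well 3−Well 1: −231a − 168b = −3.8.
Solving gives a = −0.15114, b = 0.23044.
Unit vector along 040° is (sin 40°, cos 40°) = (0.6428, 0.7660).
Slope in that direction = a·(0.6428) + b·(0.7660) = 0.07937.
Apparent dip = arctan|0.07937| = 4.5° (true dip is 15.4°, so apparent ≤ true as expected).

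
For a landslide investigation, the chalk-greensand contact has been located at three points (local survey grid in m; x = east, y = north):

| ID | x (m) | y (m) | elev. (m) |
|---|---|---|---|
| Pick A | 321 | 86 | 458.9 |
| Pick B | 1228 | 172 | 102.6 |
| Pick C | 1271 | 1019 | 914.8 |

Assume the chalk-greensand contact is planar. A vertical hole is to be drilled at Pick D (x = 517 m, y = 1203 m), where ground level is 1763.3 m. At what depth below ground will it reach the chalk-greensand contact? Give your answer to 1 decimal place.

Two edge vectors: Pick A→Pick B = (907, 86, -356.3), Pick A→Pick C = (950, 933, 455.9).
Normal n = (Pick A→Pick B) × (Pick A→Pick C) = (371635.3, -751986.3, 764531).
So ∂z/∂x = −n_x/n_z = −0.486096 and ∂z/∂y = −n_y/n_z = 0.983592.
Intercept c from Pick A: 458.9 + 156.04 − 84.59 = 530.35.
At (517, 1203): z_contact = −251.31 + 1183.26 + 530.35 = 1462.30 m.
Depth below ground = 1763.3 − 1462.30 = 301.0 m.

301.0 m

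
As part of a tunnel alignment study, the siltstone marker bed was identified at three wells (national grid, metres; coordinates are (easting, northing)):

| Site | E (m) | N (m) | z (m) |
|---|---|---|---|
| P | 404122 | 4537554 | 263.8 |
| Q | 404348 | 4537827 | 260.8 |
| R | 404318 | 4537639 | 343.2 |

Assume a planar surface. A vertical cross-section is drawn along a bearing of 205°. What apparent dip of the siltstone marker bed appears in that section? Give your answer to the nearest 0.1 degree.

Let the plane be z = a·E + b·N + c.
Q−P: 226a + 273b = −3;  R−P: 196a + 85b = 79.4.
Solving gives a = 0.63943, b = −0.54033.
Unit vector along 205° is (sin 205°, cos 205°) = (-0.4226, -0.9063).
Slope in that direction = a·(-0.4226) + b·(-0.9063) = 0.21947.
Apparent dip = arctan|0.21947| = 12.4° (true dip is 39.9°, so apparent ≤ true as expected).

12.4°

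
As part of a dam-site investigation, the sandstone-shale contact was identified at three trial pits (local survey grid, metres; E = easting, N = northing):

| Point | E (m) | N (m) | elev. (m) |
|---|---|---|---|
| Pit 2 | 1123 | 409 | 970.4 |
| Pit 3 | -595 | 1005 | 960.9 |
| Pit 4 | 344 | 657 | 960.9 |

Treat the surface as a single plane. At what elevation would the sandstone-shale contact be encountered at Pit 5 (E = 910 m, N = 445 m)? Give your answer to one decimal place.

Two edge vectors: Pit 2→Pit 3 = (-1718, 596, -9.5), Pit 2→Pit 4 = (-779, 248, -9.5).
Normal n = (Pit 2→Pit 3) × (Pit 2→Pit 4) = (-3306, -8920.5, 38220).
So ∂z/∂E = −n_x/n_z = 0.086499 and ∂z/∂N = −n_y/n_z = 0.233399.
Intercept c from Pit 2: 970.4 − 97.14 − 95.46 = 777.80.
At (910, 445): z = 78.7 + 103.9 + 777.80 = 960.4 m.

960.4 m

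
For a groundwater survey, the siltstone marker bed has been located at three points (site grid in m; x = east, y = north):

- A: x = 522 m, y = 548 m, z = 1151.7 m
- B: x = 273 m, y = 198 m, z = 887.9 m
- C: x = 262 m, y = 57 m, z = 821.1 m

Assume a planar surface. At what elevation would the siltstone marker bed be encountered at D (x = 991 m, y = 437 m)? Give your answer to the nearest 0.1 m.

Let the plane be z = a·x + b·y + c.
B−A: −249a − 350b = −263.8;  C−A: −260a − 491b = −330.6.
Solving gives a = 0.44198, b = 0.43928.
Then c = 1151.7 − a·522 − b·548 = 680.26.
At (991, 437): z = 438.0 + 192.0 + 680.26 = 1310.2 m.

1310.2 m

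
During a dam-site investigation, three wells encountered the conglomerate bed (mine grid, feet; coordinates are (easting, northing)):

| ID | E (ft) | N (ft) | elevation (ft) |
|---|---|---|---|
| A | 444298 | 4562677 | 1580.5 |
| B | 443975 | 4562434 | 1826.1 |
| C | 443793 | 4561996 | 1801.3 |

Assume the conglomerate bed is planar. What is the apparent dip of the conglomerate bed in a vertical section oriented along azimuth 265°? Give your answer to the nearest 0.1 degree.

48.1°

Let the plane be z = a·E + b·N + c.
B−A: −323a − 243b = 245.6;  C−A: −505a − 681b = 220.8.
Solving gives a = −1.16814, b = 0.54201.
Unit vector along 265° is (sin 265°, cos 265°) = (-0.9962, -0.0872).
Slope in that direction = a·(-0.9962) + b·(-0.0872) = 1.11645.
Apparent dip = arctan|1.11645| = 48.1° (true dip is 52.2°, so apparent ≤ true as expected).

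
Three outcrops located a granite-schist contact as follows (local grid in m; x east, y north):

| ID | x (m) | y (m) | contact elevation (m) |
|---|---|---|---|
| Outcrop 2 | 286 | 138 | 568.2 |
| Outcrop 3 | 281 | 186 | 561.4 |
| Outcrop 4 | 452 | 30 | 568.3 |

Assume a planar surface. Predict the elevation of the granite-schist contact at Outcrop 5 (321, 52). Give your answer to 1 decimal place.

577.8 m

Two edge vectors: Outcrop 2→Outcrop 3 = (-5, 48, -6.8), Outcrop 2→Outcrop 4 = (166, -108, 0.1).
Normal n = (Outcrop 2→Outcrop 3) × (Outcrop 2→Outcrop 4) = (-729.6, -1128.3, -7428).
So ∂z/∂x = −n_x/n_z = −0.09822 and ∂z/∂y = −n_y/n_z = −0.15190.
Intercept c from Outcrop 2: 568.2 + 28.09 + 20.96 = 617.25.
At (321, 52): z = −31.5 − 7.9 + 617.25 = 577.8 m.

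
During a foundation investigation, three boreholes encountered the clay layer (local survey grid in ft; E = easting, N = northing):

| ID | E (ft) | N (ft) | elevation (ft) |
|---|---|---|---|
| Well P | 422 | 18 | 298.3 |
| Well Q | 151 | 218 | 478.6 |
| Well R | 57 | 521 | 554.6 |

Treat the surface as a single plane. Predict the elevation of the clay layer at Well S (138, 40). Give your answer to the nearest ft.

476 ft

Let the plane be z = a·E + b·N + c.
Well Q−Well P: −271a + 200b = 180.3;  Well R−Well P: −365a + 503b = 256.3.
Solving gives a = −0.62279, b = 0.05762.
Then c = 298.3 − a·422 − b·18 = 560.08.
At (138, 40): z = −85.9 + 2.3 + 560.08 = 476.4 ft.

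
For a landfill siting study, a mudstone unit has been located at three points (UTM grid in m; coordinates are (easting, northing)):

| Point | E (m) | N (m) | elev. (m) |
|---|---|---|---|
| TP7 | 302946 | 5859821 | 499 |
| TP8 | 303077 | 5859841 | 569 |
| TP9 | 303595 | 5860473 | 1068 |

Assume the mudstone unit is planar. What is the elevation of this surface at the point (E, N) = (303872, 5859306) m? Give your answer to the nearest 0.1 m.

730.0 m

Two edge vectors: TP7→TP8 = (131, 20, 70), TP7→TP9 = (649, 652, 569).
Normal n = (TP7→TP8) × (TP7→TP9) = (-34260, -29109, 72432).
So ∂z/∂E = −n_x/n_z = 0.472995361 and ∂z/∂N = −n_y/n_z = 0.401880384.
Intercept c from TP7: 499 − 143292.05 − 2354947.12 = −2497740.17.
At (303872, 5859306): z = 143730.0 + 2354740.1 − 2497740.17 = 730.0 m.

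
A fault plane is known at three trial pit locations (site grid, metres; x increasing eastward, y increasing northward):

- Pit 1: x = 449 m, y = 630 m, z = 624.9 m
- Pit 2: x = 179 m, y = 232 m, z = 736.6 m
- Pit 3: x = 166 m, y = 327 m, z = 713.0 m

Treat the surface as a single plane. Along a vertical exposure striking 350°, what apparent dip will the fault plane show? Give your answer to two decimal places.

Two edge vectors: Pit 1→Pit 2 = (-270, -398, 111.7), Pit 1→Pit 3 = (-283, -303, 88.1).
Normal n = (Pit 1→Pit 2) × (Pit 1→Pit 3) = (-1218.7, -7824.1, -30824).
So ∂z/∂x = −n_x/n_z = −0.03954 and ∂z/∂y = −n_y/n_z = −0.25383.
Unit vector along 350° is (sin 350°, cos 350°) = (-0.1736, 0.9848).
Slope in that direction = a·(-0.1736) + b·(0.9848) = −0.24311.
Apparent dip = arctan|0.24311| = 13.66° (true dip is 14.4°, so apparent ≤ true as expected).

13.66°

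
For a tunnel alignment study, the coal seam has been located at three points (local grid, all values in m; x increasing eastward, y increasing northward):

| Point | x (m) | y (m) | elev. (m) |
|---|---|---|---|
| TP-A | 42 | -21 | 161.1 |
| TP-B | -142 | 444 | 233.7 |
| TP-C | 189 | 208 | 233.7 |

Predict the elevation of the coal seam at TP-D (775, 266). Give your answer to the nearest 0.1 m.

Let the plane be z = a·x + b·y + c.
TP-B−TP-A: −184a + 465b = 72.6;  TP-C−TP-A: 147a + 229b = 72.6.
Solving gives a = 0.15507, b = 0.21749.
Then c = 161.1 − a·42 − b·-21 = 159.15.
At (775, 266): z = 120.2 + 57.9 + 159.15 = 337.2 m.

337.2 m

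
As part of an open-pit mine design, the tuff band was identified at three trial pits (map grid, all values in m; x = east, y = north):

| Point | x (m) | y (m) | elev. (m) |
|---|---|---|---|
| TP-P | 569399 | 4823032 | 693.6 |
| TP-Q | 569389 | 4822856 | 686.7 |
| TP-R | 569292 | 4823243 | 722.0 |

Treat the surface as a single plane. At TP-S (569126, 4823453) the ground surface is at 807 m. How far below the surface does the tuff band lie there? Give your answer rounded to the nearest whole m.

47 m

Two edge vectors: TP-P→TP-Q = (-10, -176, -6.9), TP-P→TP-R = (-107, 211, 28.4).
Normal n = (TP-P→TP-Q) × (TP-P→TP-R) = (-3542.5, 1022.3, -20942).
So ∂z/∂x = −n_x/n_z = −0.16915767 and ∂z/∂y = −n_y/n_z = 0.04881578.
Intercept c from TP-P: 693.6 + 96318.21 − 235440.05 = −138428.24.
At (569126, 4823453): z_contact = −96272.0 + 235460.6 − 138428.24 = 760.3 m.
Depth below ground = 807 − 760.3 = 47 m.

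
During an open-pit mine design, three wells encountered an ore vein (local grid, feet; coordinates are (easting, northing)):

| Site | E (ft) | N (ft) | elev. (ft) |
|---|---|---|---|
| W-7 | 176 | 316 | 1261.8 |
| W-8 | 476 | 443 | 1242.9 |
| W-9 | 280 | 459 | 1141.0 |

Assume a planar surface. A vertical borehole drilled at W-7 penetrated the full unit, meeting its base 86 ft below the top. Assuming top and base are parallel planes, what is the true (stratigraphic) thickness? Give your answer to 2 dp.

54.24 ft

Let the plane be z = a·E + b·N + c.
W-8−W-7: 300a + 127b = −18.9;  W-9−W-7: 104a + 143b = −120.8.
Solving gives a = 0.42567, b = −1.15433.
|∇z| = √(a²+b²) = 1.23031, so dip δ = arctan(1.23031) = 50.90°.
True thickness = vertical thickness × cos δ = 86 × cos 50.90° = 54.24 ft.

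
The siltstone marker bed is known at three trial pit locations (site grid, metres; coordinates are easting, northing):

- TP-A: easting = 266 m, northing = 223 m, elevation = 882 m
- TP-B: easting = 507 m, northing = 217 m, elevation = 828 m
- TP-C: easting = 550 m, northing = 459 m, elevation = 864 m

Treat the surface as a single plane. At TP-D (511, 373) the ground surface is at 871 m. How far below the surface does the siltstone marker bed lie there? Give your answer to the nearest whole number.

15 m

Let the plane be z = a·easting + b·northing + c.
TP-B−TP-A: 241a − 6b = −54;  TP-C−TP-A: 284a + 236b = −18.
Solving gives a = −0.21939, b = 0.18774.
Then c = 882 − a·266 − b·223 = 898.49.
At (511, 373): z_contact = −112.1 + 70.0 + 898.49 = 856.4 m.
Depth below ground = 871 − 856.4 = 15 m.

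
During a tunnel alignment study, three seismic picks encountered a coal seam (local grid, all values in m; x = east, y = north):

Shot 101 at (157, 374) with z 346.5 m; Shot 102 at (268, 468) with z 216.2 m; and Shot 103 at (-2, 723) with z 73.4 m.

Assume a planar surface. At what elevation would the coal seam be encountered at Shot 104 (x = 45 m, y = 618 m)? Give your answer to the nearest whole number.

156 m

Two edge vectors: Shot 101→Shot 102 = (111, 94, -130.3), Shot 101→Shot 103 = (-159, 349, -273.1).
Normal n = (Shot 101→Shot 102) × (Shot 101→Shot 103) = (19803.3, 51031.8, 53685).
So ∂z/∂x = −n_x/n_z = −0.36888 and ∂z/∂y = −n_y/n_z = −0.95058.
Intercept c from Shot 101: 346.5 + 57.91 + 355.52 = 759.93.
At (45, 618): z = −16.6 − 587.5 + 759.93 = 155.9 m.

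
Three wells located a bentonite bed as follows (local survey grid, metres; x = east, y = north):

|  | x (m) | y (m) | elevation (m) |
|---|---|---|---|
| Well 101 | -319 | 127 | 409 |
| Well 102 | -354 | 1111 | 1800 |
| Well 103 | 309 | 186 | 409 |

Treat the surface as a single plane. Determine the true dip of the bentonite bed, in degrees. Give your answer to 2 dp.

Two edge vectors: Well 101→Well 102 = (-35, 984, 1391), Well 101→Well 103 = (628, 59, 0).
Normal n = (Well 101→Well 102) × (Well 101→Well 103) = (-82069, 873548, -620017).
So ∂z/∂x = −n_x/n_z = −0.13237 and ∂z/∂y = −n_y/n_z = 1.40891.
Gradient magnitude |∇z| = √(a² + b²) = √(0.01752 + 1.98503) = 1.41511.
True dip = arctan(1.41511) = 54.75°, dipping toward S (azimuth ≈ 175°).

54.75°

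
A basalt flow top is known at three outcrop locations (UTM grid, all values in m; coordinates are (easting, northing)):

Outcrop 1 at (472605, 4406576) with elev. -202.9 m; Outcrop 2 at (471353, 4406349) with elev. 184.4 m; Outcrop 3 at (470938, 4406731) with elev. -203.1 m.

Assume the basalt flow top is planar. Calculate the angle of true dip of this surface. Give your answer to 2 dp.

48.57°

Let the plane be z = a·E + b·N + c.
Outcrop 2−Outcrop 1: −1252a − 227b = 387.3;  Outcrop 3−Outcrop 1: −1667a + 155b = −0.2.
Solving gives a = −0.10478, b = −1.12823.
Gradient magnitude |∇z| = √(a² + b²) = √(0.01098 + 1.27291) = 1.13309.
True dip = arctan(1.13309) = 48.57°, dipping toward N (azimuth ≈ 005°).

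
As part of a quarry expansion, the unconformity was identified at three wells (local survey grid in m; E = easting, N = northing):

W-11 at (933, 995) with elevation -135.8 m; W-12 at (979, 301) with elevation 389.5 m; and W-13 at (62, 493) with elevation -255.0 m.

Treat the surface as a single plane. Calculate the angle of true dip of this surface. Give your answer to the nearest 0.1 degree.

42.2°

Let the plane be z = a·E + b·N + c.
W-12−W-11: 46a − 694b = 525.3;  W-13−W-11: −871a − 502b = −119.2.
Solving gives a = 0.55201, b = −0.72033.
Gradient magnitude |∇z| = √(a² + b²) = √(0.30472 + 0.51887) = 0.90752.
True dip = arctan(0.90752) = 42.2°, dipping toward NW (azimuth ≈ 323°).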